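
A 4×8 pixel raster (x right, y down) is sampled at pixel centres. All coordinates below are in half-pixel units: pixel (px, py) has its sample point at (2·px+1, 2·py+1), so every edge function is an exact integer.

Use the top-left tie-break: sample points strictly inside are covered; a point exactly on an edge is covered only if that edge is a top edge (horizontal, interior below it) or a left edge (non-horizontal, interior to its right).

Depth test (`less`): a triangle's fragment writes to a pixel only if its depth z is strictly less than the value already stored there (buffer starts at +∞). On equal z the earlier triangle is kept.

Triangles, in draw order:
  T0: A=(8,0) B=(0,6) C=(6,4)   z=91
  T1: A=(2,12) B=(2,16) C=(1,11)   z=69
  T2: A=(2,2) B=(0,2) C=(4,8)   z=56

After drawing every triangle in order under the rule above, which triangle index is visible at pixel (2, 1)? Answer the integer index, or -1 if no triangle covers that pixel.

T0:
  2·area = 20  (B↔C swapped to make it positive)
  edge (8, 0)→(6, 4): d=(-2,4) right/bottom  bias=-1
  edge (6, 4)→(0, 6): d=(-6,2) right/bottom  bias=-1
  edge (0, 6)→(8, 0): d=(8,-6) top-left  bias=+0
    (3,0)@(7, 1): e=[2,16,2] → █
    (2,1)@(5, 3): e=[6,8,6] → █
    (3,1)@(7, 3): e=[-2,4,18] → ·
    (1,2)@(3, 5): e=[10,0,10] → ·  [on edge]
    (2,2)@(5, 5): e=[2,-4,22] → ·
  covered (2 px):
    · · · █
    · · █ ·
    · · · ·
    · · · ·
    · · · ·
    · · · ·
    · · · ·
    · · · ·
T1:
  2·area = 4
  edge (2, 12)→(2, 16): d=(0,4) right/bottom  bias=-1
  edge (2, 16)→(1, 11): d=(-1,-5) top-left  bias=+0
  edge (1, 11)→(2, 12): d=(1,1) right/bottom  bias=-1
    (0,5)@(1, 11): e=[4,0,0] → ·  [on edge]
    (1,6)@(3, 13): e=[-4,8,0] → ·  [on edge]
    (2,7)@(5, 15): e=[-12,16,0] → ·  [on edge]
  covered (0 px):
    · · · ·
    · · · ·
    · · · ·
    · · · ·
    · · · ·
    · · · ·
    · · · ·
    · · · ·
T2:
  2·area = 12  (B↔C swapped to make it positive)
  edge (2, 2)→(4, 8): d=(2,6) right/bottom  bias=-1
  edge (4, 8)→(0, 2): d=(-4,-6) top-left  bias=+0
  edge (0, 2)→(2, 2): d=(2,0) top-left  bias=+0
    (0,1)@(1, 3): e=[8,2,2] → █
    (1,1)@(3, 3): e=[-4,14,2] → ·
    (0,2)@(1, 5): e=[12,-6,6] → ·
    (1,2)@(3, 5): e=[0,6,6] → ·  [on edge]
    (2,5)@(5, 11): e=[0,-6,18] → ·  [on edge]
  covered (1 px):
    · · · ·
    █ · · ·
    · · · ·
    · · · ·
    · · · ·
    · · · ·
    · · · ·
    · · · ·

Z-buffer (winner per pixel, '.' = empty):
  . . . 0
  2 . 0 .
  . . . .
  . . . .
  . . . .
  . . . .
  . . . .
  . . . .

Final: 0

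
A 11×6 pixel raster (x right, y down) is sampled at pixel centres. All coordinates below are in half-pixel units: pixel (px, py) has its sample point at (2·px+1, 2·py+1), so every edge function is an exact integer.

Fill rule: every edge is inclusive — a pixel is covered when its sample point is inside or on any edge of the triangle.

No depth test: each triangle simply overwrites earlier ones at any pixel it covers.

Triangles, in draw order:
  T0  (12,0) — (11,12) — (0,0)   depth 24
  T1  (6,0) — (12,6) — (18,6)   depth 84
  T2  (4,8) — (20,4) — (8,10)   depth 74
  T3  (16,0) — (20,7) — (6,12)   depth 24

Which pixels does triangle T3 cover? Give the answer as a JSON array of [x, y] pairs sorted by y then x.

T0:
  2·area = 144
  edge (12, 0)→(11, 12): d=(-1,12) inclusive
  edge (11, 12)→(0, 0): d=(-11,-12) inclusive
  edge (0, 0)→(12, 0): d=(12,0) inclusive
    (0,0)@(1, 1): e=[131,1,12] → #
    (1,0)@(3, 1): e=[107,25,12] → #
    (2,0)@(5, 1): e=[83,49,12] → #
    (3,0)@(7, 1): e=[59,73,12] → #
    (4,0)@(9, 1): e=[35,97,12] → #
    (5,0)@(11, 1): e=[11,121,12] → #
    (6,0)@(13, 1): e=[-13,145,12] → ·
    (0,1)@(1, 3): e=[129,-21,36] → ·
    (1,1)@(3, 3): e=[105,3,36] → #
    (6,1)@(13, 3): e=[-15,123,36] → ·
    (1,2)@(3, 5): e=[103,-19,60] → ·
    (2,2)@(5, 5): e=[79,5,60] → #
  covered (21 px):
    # # # # # # · · · · ·
    · # # # # # · · · · ·
    · · # # # # · · · · ·
    · · · # # # · · · · ·
    · · · · # # · · · · ·
    · · · · · # · · · · ·
T1:
  2·area = 36  (B↔C swapped to make it positive)
  edge (6, 0)→(18, 6): d=(12,6) inclusive
  edge (18, 6)→(12, 6): d=(-6,0) inclusive
  edge (12, 6)→(6, 0): d=(-6,-6) inclusive
    (3,0)@(7, 1): e=[6,30,0] → #  [on edge]
    (4,0)@(9, 1): e=[-6,30,12] → ·
    (3,1)@(7, 3): e=[30,18,-12] → ·
    (4,1)@(9, 3): e=[18,18,0] → #  [on edge]
    (5,1)@(11, 3): e=[6,18,12] → #
    (6,1)@(13, 3): e=[-6,18,24] → ·
    (4,2)@(9, 5): e=[42,6,-12] → ·
    (5,2)@(11, 5): e=[30,6,0] → #  [on edge]
    (6,2)@(13, 5): e=[18,6,12] → #
    (7,2)@(15, 5): e=[6,6,24] → #
    (8,2)@(17, 5): e=[-6,6,36] → ·
    (5,3)@(11, 7): e=[54,-6,-12] → ·
    (6,3)@(13, 7): e=[42,-6,0] → ·  [on edge]
    (7,4)@(15, 9): e=[54,-18,0] → ·  [on edge]
    (8,5)@(17, 11): e=[66,-30,0] → ·  [on edge]
  covered (6 px):
    · · · # · · · · · · ·
    · · · · # # · · · · ·
    · · · · · # # # · · ·
    · · · · · · · · · · ·
    · · · · · · · · · · ·
    · · · · · · · · · · ·
T2:
  2·area = 48
  edge (4, 8)→(20, 4): d=(16,-4) inclusive
  edge (20, 4)→(8, 10): d=(-12,6) inclusive
  edge (8, 10)→(4, 8): d=(-4,-2) inclusive
    (8,2)@(17, 5): e=[4,6,38] → #
    (9,2)@(19, 5): e=[12,-6,42] → ·
    (4,3)@(9, 7): e=[4,30,14] → #
    (5,3)@(11, 7): e=[12,18,18] → #
    (6,3)@(13, 7): e=[20,6,22] → #
    (7,3)@(15, 7): e=[28,-6,26] → ·
    (8,3)@(17, 7): e=[36,-18,30] → ·
    (3,4)@(7, 9): e=[28,18,2] → #
    (5,4)@(11, 9): e=[44,-6,10] → ·
    (6,4)@(13, 9): e=[52,-18,14] → ·
    (3,5)@(7, 11): e=[60,-6,-6] → ·
    (4,5)@(9, 11): e=[68,-18,-2] → ·
  covered (6 px):
    · · · · · · · · · · ·
    · · · · · · · · · · ·
    · · · · · · · · # · ·
    · · · · # # # · · · ·
    · · · # # · · · · · ·
    · · · · · · · · · · ·
T3:
  2·area = 118
  edge (16, 0)→(20, 7): d=(4,7) inclusive
  edge (20, 7)→(6, 12): d=(-14,5) inclusive
  edge (6, 12)→(16, 0): d=(10,-12) inclusive
    (7,1)@(15, 3): e=[19,81,18] → #
    (8,1)@(17, 3): e=[5,71,42] → #
    (9,1)@(19, 3): e=[-9,61,66] → ·
    (6,2)@(13, 5): e=[41,63,14] → #
    (9,2)@(19, 5): e=[-1,33,86] → ·
    (5,3)@(11, 7): e=[63,45,10] → #
    (9,3)@(19, 7): e=[7,5,106] → #
    (10,3)@(21, 7): e=[-7,-5,130] → ·
    (4,4)@(9, 9): e=[85,27,6] → #
    (7,4)@(15, 9): e=[43,-3,78] → ·
    (8,4)@(17, 9): e=[29,-13,102] → ·
    (9,4)@(19, 9): e=[15,-23,126] → ·
  covered (14 px):
    · · · · · · · · · · ·
    · · · · · · · # # · ·
    · · · · · · # # # · ·
    · · · · · # # # # # ·
    · · · · # # # · · · ·
    · · · # · · · · · · ·

Answer: [[7,1],[8,1],[6,2],[7,2],[8,2],[5,3],[6,3],[7,3],[8,3],[9,3],[4,4],[5,4],[6,4],[3,5]]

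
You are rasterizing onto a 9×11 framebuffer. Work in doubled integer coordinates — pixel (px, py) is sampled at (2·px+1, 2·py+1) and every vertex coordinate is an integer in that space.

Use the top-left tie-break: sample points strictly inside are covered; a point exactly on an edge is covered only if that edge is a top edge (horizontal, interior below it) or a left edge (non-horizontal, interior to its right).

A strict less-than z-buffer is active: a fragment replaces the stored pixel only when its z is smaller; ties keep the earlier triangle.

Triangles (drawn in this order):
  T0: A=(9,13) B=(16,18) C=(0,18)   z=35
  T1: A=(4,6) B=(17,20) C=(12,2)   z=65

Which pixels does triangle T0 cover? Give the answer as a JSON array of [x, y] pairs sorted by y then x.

T0:
  2·area = 80
  edge (9, 13)→(16, 18): d=(7,5) right/bottom  bias=-1
  edge (16, 18)→(0, 18): d=(-16,0) right/bottom  bias=-1
  edge (0, 18)→(9, 13): d=(9,-5) top-left  bias=+0
    (4,6)@(9, 13): e=[0,80,0] → ·  [on edge]
    (3,7)@(7, 15): e=[24,48,8] → #
    (4,7)@(9, 15): e=[14,48,18] → #
    (5,7)@(11, 15): e=[4,48,28] → #
    (6,7)@(13, 15): e=[-6,48,38] → ·
    (1,8)@(3, 17): e=[58,16,6] → #
    (2,8)@(5, 17): e=[48,16,16] → #
    (6,8)@(13, 17): e=[8,16,56] → #
    (7,8)@(15, 17): e=[-2,16,66] → ·
    (1,9)@(3, 19): e=[72,-16,24] → ·
    (2,9)@(5, 19): e=[62,-16,34] → ·
    (3,9)@(7, 19): e=[52,-16,44] → ·
  covered (9 px):
    · · · · · · · · ·
    · · · · · · · · ·
    · · · · · · · · ·
    · · · · · · · · ·
    · · · · · · · · ·
    · · · · · · · · ·
    · · · · · · · · ·
    · · · # # # · · ·
    · # # # # # # · ·
    · · · · · · · · ·
    · · · · · · · · ·
T1:
  2·area = 164  (B↔C swapped to make it positive)
  edge (4, 6)→(12, 2): d=(8,-4) top-left  bias=+0
  edge (12, 2)→(17, 20): d=(5,18) right/bottom  bias=-1
  edge (17, 20)→(4, 6): d=(-13,-14) top-left  bias=+0
    (5,1)@(11, 3): e=[4,23,137] → #
    (6,1)@(13, 3): e=[12,-13,165] → ·
    (3,2)@(7, 5): e=[4,105,55] → #
    (4,2)@(9, 5): e=[12,69,83] → #
    (6,2)@(13, 5): e=[28,-3,139] → ·
    (2,3)@(5, 7): e=[12,151,1] → #
    (6,3)@(13, 7): e=[44,7,113] → #
    (7,3)@(15, 7): e=[52,-29,141] → ·
    (2,4)@(5, 9): e=[28,161,-25] → ·
    (3,4)@(7, 9): e=[36,125,3] → #
    (7,4)@(15, 9): e=[68,-19,115] → ·
    (3,5)@(7, 11): e=[52,135,-23] → ·
  covered (22 px):
    · · · · · · · · ·
    · · · · · # · · ·
    · · · # # # · · ·
    · · # # # # # · ·
    · · · # # # # · ·
    · · · · # # # · ·
    · · · · · # # # ·
    · · · · · · # # ·
    · · · · · · · # ·
    · · · · · · · · ·
    · · · · · · · · ·

Result: [[3,7],[4,7],[5,7],[1,8],[2,8],[3,8],[4,8],[5,8],[6,8]]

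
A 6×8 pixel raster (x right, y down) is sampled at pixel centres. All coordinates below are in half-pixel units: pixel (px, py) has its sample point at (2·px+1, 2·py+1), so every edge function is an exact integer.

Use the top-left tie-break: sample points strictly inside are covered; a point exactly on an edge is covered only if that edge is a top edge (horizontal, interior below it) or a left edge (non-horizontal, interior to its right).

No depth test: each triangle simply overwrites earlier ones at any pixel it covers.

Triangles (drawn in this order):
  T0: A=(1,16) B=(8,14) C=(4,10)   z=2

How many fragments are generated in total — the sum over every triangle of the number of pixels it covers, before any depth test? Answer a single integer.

T0:
  2·area = 36  (B↔C swapped to make it positive)
  edge (1, 16)→(4, 10): d=(3,-6) top-left  bias=+0
  edge (4, 10)→(8, 14): d=(4,4) right/bottom  bias=-1
  edge (8, 14)→(1, 16): d=(-7,2) right/bottom  bias=-1
    (0,3)@(1, 7): e=[-27,0,63] → .  [on edge]
    (1,4)@(3, 9): e=[-9,0,45] → .  [on edge]
    (2,5)@(5, 11): e=[9,0,27] → .  [on edge]
    (1,6)@(3, 13): e=[3,16,17] → X
    (2,6)@(5, 13): e=[15,8,13] → X
    (3,6)@(7, 13): e=[27,0,9] → .  [on edge]
    (1,7)@(3, 15): e=[9,24,3] → X
    (2,7)@(5, 15): e=[21,16,-1] → .
    (4,7)@(9, 15): e=[45,0,-9] → .  [on edge]
  covered (3 px):
    . . . . . .
    . . . . . .
    . . . . . .
    . . . . . .
    . . . . . .
    . . . . . .
    . X X . . .
    . X . . . .

Answer: 3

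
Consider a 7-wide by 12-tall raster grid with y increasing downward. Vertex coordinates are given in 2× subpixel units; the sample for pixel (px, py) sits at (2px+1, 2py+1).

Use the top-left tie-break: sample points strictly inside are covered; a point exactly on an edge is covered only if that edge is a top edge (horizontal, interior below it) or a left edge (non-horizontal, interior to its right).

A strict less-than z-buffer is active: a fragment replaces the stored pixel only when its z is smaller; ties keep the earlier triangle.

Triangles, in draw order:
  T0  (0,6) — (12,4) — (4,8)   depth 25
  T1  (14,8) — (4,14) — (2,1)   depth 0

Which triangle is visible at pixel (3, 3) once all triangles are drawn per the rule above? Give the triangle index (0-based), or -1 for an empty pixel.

T0:
  2·area = 32
  edge (0, 6)→(12, 4): d=(12,-2) top-left  bias=+0
  edge (12, 4)→(4, 8): d=(-8,4) right/bottom  bias=-1
  edge (4, 8)→(0, 6): d=(-4,-2) top-left  bias=+0
    (3,2)@(7, 5): e=[2,12,18] → █
    (4,2)@(9, 5): e=[6,4,22] → █
    (5,2)@(11, 5): e=[10,-4,26] → ·
    (1,3)@(3, 7): e=[18,12,2] → █
    (2,3)@(5, 7): e=[22,4,6] → █
    (3,3)@(7, 7): e=[26,-4,10] → ·
    (4,3)@(9, 7): e=[30,-12,14] → ·
    (1,4)@(3, 9): e=[42,-4,-6] → ·
    (2,4)@(5, 9): e=[46,-12,-2] → ·
  covered (4 px):
    · · · · · · ·
    · · · · · · ·
    · · · █ █ · ·
    · █ █ · · · ·
    · · · · · · ·
    · · · · · · ·
    · · · · · · ·
    · · · · · · ·
    · · · · · · ·
    · · · · · · ·
    · · · · · · ·
    · · · · · · ·
T1:
  2·area = 142
  edge (14, 8)→(4, 14): d=(-10,6) right/bottom  bias=-1
  edge (4, 14)→(2, 1): d=(-2,-13) top-left  bias=+0
  edge (2, 1)→(14, 8): d=(12,7) right/bottom  bias=-1
    (1,1)@(3, 3): e=[116,9,17] → █
    (2,1)@(5, 3): e=[104,35,3] → █
    (3,1)@(7, 3): e=[92,61,-11] → ·
    (1,2)@(3, 5): e=[96,5,41] → █
    (3,2)@(7, 5): e=[72,57,13] → █
    (4,2)@(9, 5): e=[60,83,-1] → ·
    (1,3)@(3, 7): e=[76,1,65] → █
    (4,3)@(9, 7): e=[40,79,23] → █
    (5,3)@(11, 7): e=[28,105,9] → █
    (6,3)@(13, 7): e=[16,131,-5] → ·
    (1,4)@(3, 9): e=[56,-3,89] → ·
    (2,4)@(5, 9): e=[44,23,75] → █
    (4,5)@(9, 11): e=[0,71,71] → ·  [on edge]
  covered (17 px):
    · · · · · · ·
    · █ █ · · · ·
    · █ █ █ · · ·
    · █ █ █ █ █ ·
    · · █ █ █ █ ·
    · · █ █ · · ·
    · · █ · · · ·
    · · · · · · ·
    · · · · · · ·
    · · · · · · ·
    · · · · · · ·
    · · · · · · ·

Z-buffer (winner per pixel, '.' = empty):
  . . . . . . .
  . 1 1 . . . .
  . 1 1 1 0 . .
  . 1 1 1 1 1 .
  . . 1 1 1 1 .
  . . 1 1 . . .
  . . 1 . . . .
  . . . . . . .
  . . . . . . .
  . . . . . . .
  . . . . . . .
  . . . . . . .

Result: 1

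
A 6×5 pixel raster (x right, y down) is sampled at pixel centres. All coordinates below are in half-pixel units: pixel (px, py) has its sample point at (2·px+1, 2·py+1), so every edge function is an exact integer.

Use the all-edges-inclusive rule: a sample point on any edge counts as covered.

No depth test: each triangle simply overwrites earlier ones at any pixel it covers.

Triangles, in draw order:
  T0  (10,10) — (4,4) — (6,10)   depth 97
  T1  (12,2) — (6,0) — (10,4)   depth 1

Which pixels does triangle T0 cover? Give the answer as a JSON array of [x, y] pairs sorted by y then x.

T0:
  2·area = 24  (B↔C swapped to make it positive)
  edge (10, 10)→(6, 10): d=(-4,0) inclusive
  edge (6, 10)→(4, 4): d=(-2,-6) inclusive
  edge (4, 4)→(10, 10): d=(6,6) inclusive
    (0,0)@(1, 1): e=[36,-12,0] → ·  [on edge]
    (1,0)@(3, 1): e=[36,0,-12] → ·  [on edge]
    (1,1)@(3, 3): e=[28,-4,0] → ·  [on edge]
    (2,2)@(5, 5): e=[20,4,0] → █  [on edge]
    (3,2)@(7, 5): e=[20,16,-12] → ·
    (2,3)@(5, 7): e=[12,0,12] → █  [on edge]
    (3,3)@(7, 7): e=[12,12,0] → █  [on edge]
    (4,3)@(9, 7): e=[12,24,-12] → ·
    (2,4)@(5, 9): e=[4,-4,24] → ·
    (3,4)@(7, 9): e=[4,8,12] → █
    (4,4)@(9, 9): e=[4,20,0] → █  [on edge]
    (5,4)@(11, 9): e=[4,32,-12] → ·
  covered (5 px):
    · · · · · ·
    · · · · · ·
    · · █ · · ·
    · · █ █ · ·
    · · · █ █ ·
T1:
  2·area = 16  (B↔C swapped to make it positive)
  edge (12, 2)→(10, 4): d=(-2,2) inclusive
  edge (10, 4)→(6, 0): d=(-4,-4) inclusive
  edge (6, 0)→(12, 2): d=(6,2) inclusive
    (3,0)@(7, 1): e=[12,0,4] → █  [on edge]
    (4,0)@(9, 1): e=[8,8,0] → █  [on edge]
    (5,0)@(11, 1): e=[4,16,-4] → ·
    (3,1)@(7, 3): e=[8,-8,16] → ·
    (4,1)@(9, 3): e=[4,0,12] → █  [on edge]
    (5,1)@(11, 3): e=[0,8,8] → █  [on edge]
    (4,2)@(9, 5): e=[0,-8,24] → ·  [on edge]
    (5,2)@(11, 5): e=[-4,0,20] → ·  [on edge]
    (3,3)@(7, 7): e=[0,-24,40] → ·  [on edge]
    (2,4)@(5, 9): e=[0,-40,56] → ·  [on edge]
  covered (4 px):
    · · · █ █ ·
    · · · · █ █
    · · · · · ·
    · · · · · ·
    · · · · · ·

Result: [[2,2],[2,3],[3,3],[3,4],[4,4]]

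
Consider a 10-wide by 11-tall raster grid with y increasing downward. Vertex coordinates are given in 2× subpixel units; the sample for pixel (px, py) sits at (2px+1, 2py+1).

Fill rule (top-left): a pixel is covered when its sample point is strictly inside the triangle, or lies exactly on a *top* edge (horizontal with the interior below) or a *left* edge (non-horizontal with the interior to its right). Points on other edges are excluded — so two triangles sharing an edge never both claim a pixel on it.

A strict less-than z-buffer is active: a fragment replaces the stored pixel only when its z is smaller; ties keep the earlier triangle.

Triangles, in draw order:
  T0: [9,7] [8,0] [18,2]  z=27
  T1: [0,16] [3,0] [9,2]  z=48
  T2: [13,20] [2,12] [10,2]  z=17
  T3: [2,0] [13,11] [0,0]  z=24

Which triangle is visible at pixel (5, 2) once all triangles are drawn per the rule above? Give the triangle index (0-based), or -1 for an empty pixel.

T0:
  2·area = 68
  edge (9, 7)→(8, 0): d=(-1,-7) top-left  bias=+0
  edge (8, 0)→(18, 2): d=(10,2) right/bottom  bias=-1
  edge (18, 2)→(9, 7): d=(-9,5) right/bottom  bias=-1
    (4,0)@(9, 1): e=[6,8,54] → #
    (5,0)@(11, 1): e=[20,4,44] → #
    (6,0)@(13, 1): e=[34,0,34] → ·  [on edge]
    (4,1)@(9, 3): e=[4,28,36] → #
    (6,1)@(13, 3): e=[32,20,16] → #
    (7,1)@(15, 3): e=[46,16,6] → #
    (8,1)@(17, 3): e=[60,12,-4] → ·
    (4,2)@(9, 5): e=[2,48,18] → #
    (6,2)@(13, 5): e=[30,40,-2] → ·
    (7,2)@(15, 5): e=[44,36,-12] → ·
    (4,3)@(9, 7): e=[0,68,0] → ·  [on edge]
    (5,3)@(11, 7): e=[14,64,-10] → ·
    (5,10)@(11, 21): e=[0,204,-136] → ·  [on edge]
  covered (8 px):
    · · · · # # · · · ·
    · · · · # # # # · ·
    · · · · # # · · · ·
    · · · · · · · · · ·
    · · · · · · · · · ·
    · · · · · · · · · ·
    · · · · · · · · · ·
    · · · · · · · · · ·
    · · · · · · · · · ·
    · · · · · · · · · ·
    · · · · · · · · · ·
T1:
  2·area = 102
  edge (0, 16)→(3, 0): d=(3,-16) top-left  bias=+0
  edge (3, 0)→(9, 2): d=(6,2) right/bottom  bias=-1
  edge (9, 2)→(0, 16): d=(-9,14) right/bottom  bias=-1
    (1,0)@(3, 1): e=[3,6,93] → #
    (2,0)@(5, 1): e=[35,2,65] → #
    (3,0)@(7, 1): e=[67,-2,37] → ·
    (1,1)@(3, 3): e=[9,18,75] → #
    (3,1)@(7, 3): e=[73,10,19] → #
    (4,1)@(9, 3): e=[105,6,-9] → ·
    (1,2)@(3, 5): e=[15,30,57] → #
    (4,2)@(9, 5): e=[111,18,-27] → ·
    (1,3)@(3, 7): e=[21,42,39] → #
    (3,3)@(7, 7): e=[85,34,-17] → ·
    (1,4)@(3, 9): e=[27,54,21] → #
    (2,4)@(5, 9): e=[59,50,-7] → ·
  covered (14 px):
    · # # · · · · · · ·
    · # # # · · · · · ·
    · # # # · · · · · ·
    · # # · · · · · · ·
    · # · · · · · · · ·
    # # · · · · · · · ·
    # · · · · · · · · ·
    · · · · · · · · · ·
    · · · · · · · · · ·
    · · · · · · · · · ·
    · · · · · · · · · ·
T2:
  2·area = 174
  edge (13, 20)→(2, 12): d=(-11,-8) top-left  bias=+0
  edge (2, 12)→(10, 2): d=(8,-10) top-left  bias=+0
  edge (10, 2)→(13, 20): d=(3,18) right/bottom  bias=-1
    (4,2)@(9, 5): e=[133,14,27] → #
    (5,2)@(11, 5): e=[149,34,-9] → ·
    (3,3)@(7, 7): e=[95,10,69] → #
    (5,3)@(11, 7): e=[127,50,-3] → ·
    (2,4)@(5, 9): e=[57,6,111] → #
    (5,4)@(11, 9): e=[105,66,3] → #
    (6,4)@(13, 9): e=[121,86,-33] → ·
    (1,5)@(3, 11): e=[19,2,153] → #
    (6,5)@(13, 11): e=[99,102,-27] → ·
    (1,6)@(3, 13): e=[-3,18,159] → ·
    (2,6)@(5, 13): e=[13,38,123] → #
    (6,6)@(13, 13): e=[77,118,-21] → ·
  covered (21 px):
    · · · · · · · · · ·
    · · · · · · · · · ·
    · · · · # · · · · ·
    · · · # # · · · · ·
    · · # # # # · · · ·
    · # # # # # · · · ·
    · · # # # # · · · ·
    · · · # # # · · · ·
    · · · · # # · · · ·
    · · · · · · · · · ·
    · · · · · · · · · ·
T3:
  2·area = 22
  edge (2, 0)→(13, 11): d=(11,11) right/bottom  bias=-1
  edge (13, 11)→(0, 0): d=(-13,-11) top-left  bias=+0
  edge (0, 0)→(2, 0): d=(2,0) top-left  bias=+0
    (1,0)@(3, 1): e=[0,20,2] → ·  [on edge]
    (2,1)@(5, 3): e=[0,16,6] → ·  [on edge]
    (3,2)@(7, 5): e=[0,12,10] → ·  [on edge]
    (4,3)@(9, 7): e=[0,8,14] → ·  [on edge]
    (5,4)@(11, 9): e=[0,4,18] → ·  [on edge]
    (6,5)@(13, 11): e=[0,0,22] → ·  [on edge]
    (7,6)@(15, 13): e=[0,-4,26] → ·  [on edge]
    (8,7)@(17, 15): e=[0,-8,30] → ·  [on edge]
    (9,8)@(19, 17): e=[0,-12,34] → ·  [on edge]
  covered (0 px):
    · · · · · · · · · ·
    · · · · · · · · · ·
    · · · · · · · · · ·
    · · · · · · · · · ·
    · · · · · · · · · ·
    · · · · · · · · · ·
    · · · · · · · · · ·
    · · · · · · · · · ·
    · · · · · · · · · ·
    · · · · · · · · · ·
    · · · · · · · · · ·

Z-buffer (winner per pixel, '.' = empty):
  . 1 1 . 0 0 . . . .
  . 1 1 1 0 0 0 0 . .
  . 1 1 1 2 0 . . . .
  . 1 1 2 2 . . . . .
  . 1 2 2 2 2 . . . .
  1 2 2 2 2 2 . . . .
  1 . 2 2 2 2 . . . .
  . . . 2 2 2 . . . .
  . . . . 2 2 . . . .
  . . . . . . . . . .
  . . . . . . . . . .

Final: 0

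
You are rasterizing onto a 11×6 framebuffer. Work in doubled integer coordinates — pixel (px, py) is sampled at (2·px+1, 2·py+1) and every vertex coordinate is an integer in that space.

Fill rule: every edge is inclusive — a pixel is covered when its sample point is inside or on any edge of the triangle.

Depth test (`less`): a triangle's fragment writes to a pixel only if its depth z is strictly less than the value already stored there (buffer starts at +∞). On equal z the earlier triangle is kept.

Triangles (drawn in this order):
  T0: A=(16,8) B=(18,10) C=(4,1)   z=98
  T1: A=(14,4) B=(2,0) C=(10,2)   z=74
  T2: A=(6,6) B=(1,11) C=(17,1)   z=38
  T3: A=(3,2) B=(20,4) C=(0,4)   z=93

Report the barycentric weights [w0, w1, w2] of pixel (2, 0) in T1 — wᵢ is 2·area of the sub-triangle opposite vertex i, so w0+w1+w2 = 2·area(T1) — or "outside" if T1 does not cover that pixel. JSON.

T0:
  2·area = 10
  edge (16, 8)→(18, 10): d=(2,2) inclusive
  edge (18, 10)→(4, 1): d=(-14,-9) inclusive
  edge (4, 1)→(16, 8): d=(12,7) inclusive
    (4,0)@(9, 1): e=[0,45,-35] → ·  [on edge]
    (5,1)@(11, 3): e=[0,35,-25] → ·  [on edge]
    (6,2)@(13, 5): e=[0,25,-15] → ·  [on edge]
    (7,3)@(15, 7): e=[0,15,-5] → ·  [on edge]
    (8,4)@(17, 9): e=[0,5,5] → #  [on edge]
    (9,4)@(19, 9): e=[-4,23,-9] → ·
    (8,5)@(17, 11): e=[4,-23,29] → ·
    (9,5)@(19, 11): e=[0,-5,15] → ·  [on edge]
  covered (1 px):
    · · · · · · · · · · ·
    · · · · · · · · · · ·
    · · · · · · · · · · ·
    · · · · · · · · · · ·
    · · · · · · · · # · ·
    · · · · · · · · · · ·
T1:
  2·area = 8
  edge (14, 4)→(2, 0): d=(-12,-4) inclusive
  edge (2, 0)→(10, 2): d=(8,2) inclusive
  edge (10, 2)→(14, 4): d=(4,2) inclusive
    (2,0)@(5, 1): e=[0,2,6] → #  [on edge]
    (3,0)@(7, 1): e=[8,-2,2] → ·
    (2,1)@(5, 3): e=[-24,18,14] → ·
    (5,1)@(11, 3): e=[0,6,2] → #  [on edge]
    (6,1)@(13, 3): e=[8,2,-2] → ·
    (5,2)@(11, 5): e=[-24,22,10] → ·
    (8,2)@(17, 5): e=[0,10,-2] → ·  [on edge]
  covered (2 px):
    · · # · · · · · · · ·
    · · · · · # · · · · ·
    · · · · · · · · · · ·
    · · · · · · · · · · ·
    · · · · · · · · · · ·
    · · · · · · · · · · ·
T2:
  2·area = 30  (B↔C swapped to make it positive)
  edge (6, 6)→(17, 1): d=(11,-5) inclusive
  edge (17, 1)→(1, 11): d=(-16,10) inclusive
  edge (1, 11)→(6, 6): d=(5,-5) inclusive
    (5,0)@(11, 1): e=[-30,60,0] → ·  [on edge]
    (8,0)@(17, 1): e=[0,0,30] → #  [on edge]
    (9,0)@(19, 1): e=[10,-20,40] → ·
    (4,1)@(9, 3): e=[-18,48,0] → ·  [on edge]
    (6,1)@(13, 3): e=[2,8,20] → #
    (7,1)@(15, 3): e=[12,-12,30] → ·
    (8,1)@(17, 3): e=[22,-32,40] → ·
    (3,2)@(7, 5): e=[-6,36,0] → ·  [on edge]
    (4,2)@(9, 5): e=[4,16,10] → #
    (5,2)@(11, 5): e=[14,-4,20] → ·
    (6,2)@(13, 5): e=[24,-24,30] → ·
    (2,3)@(5, 7): e=[6,24,0] → #  [on edge]
    (1,4)@(3, 9): e=[18,12,0] → #  [on edge]
    (0,5)@(1, 11): e=[30,0,0] → #  [on edge]
  covered (7 px):
    · · · · · · · · # · ·
    · · · · · · # · · · ·
    · · · · # · · · · · ·
    · · # # · · · · · · ·
    · # · · · · · · · · ·
    # · · · · · · · · · ·
T3:
  2·area = 40
  edge (3, 2)→(20, 4): d=(17,2) inclusive
  edge (20, 4)→(0, 4): d=(-20,0) inclusive
  edge (0, 4)→(3, 2): d=(3,-2) inclusive
    (1,1)@(3, 3): e=[17,20,3] → #
    (2,1)@(5, 3): e=[13,20,7] → #
    (3,1)@(7, 3): e=[9,20,11] → #
    (4,1)@(9, 3): e=[5,20,15] → #
    (5,1)@(11, 3): e=[1,20,19] → #
    (6,1)@(13, 3): e=[-3,20,23] → ·
    (1,2)@(3, 5): e=[51,-20,9] → ·
    (2,2)@(5, 5): e=[47,-20,13] → ·
    (3,2)@(7, 5): e=[43,-20,17] → ·
    (4,2)@(9, 5): e=[39,-20,21] → ·
    (5,2)@(11, 5): e=[35,-20,25] → ·
  covered (5 px):
    · · · · · · · · · · ·
    · # # # # # · · · · ·
    · · · · · · · · · · ·
    · · · · · · · · · · ·
    · · · · · · · · · · ·
    · · · · · · · · · · ·

Answer: [2,6,0]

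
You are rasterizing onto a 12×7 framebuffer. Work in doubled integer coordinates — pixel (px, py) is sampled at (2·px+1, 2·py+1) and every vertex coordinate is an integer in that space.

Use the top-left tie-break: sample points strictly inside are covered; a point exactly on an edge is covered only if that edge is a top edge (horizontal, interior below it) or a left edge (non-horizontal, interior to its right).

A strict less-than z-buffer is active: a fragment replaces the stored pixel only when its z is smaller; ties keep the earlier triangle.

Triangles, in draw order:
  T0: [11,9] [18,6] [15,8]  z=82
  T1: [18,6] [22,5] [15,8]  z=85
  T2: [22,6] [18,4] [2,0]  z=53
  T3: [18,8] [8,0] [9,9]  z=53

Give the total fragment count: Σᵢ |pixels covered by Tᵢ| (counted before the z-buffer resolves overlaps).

T0:
  2·area = 5
  edge (11, 9)→(18, 6): d=(7,-3) top-left  bias=+0
  edge (18, 6)→(15, 8): d=(-3,2) right/bottom  bias=-1
  edge (15, 8)→(11, 9): d=(-4,1) right/bottom  bias=-1
    (9,3)@(19, 7): e=[10,-5,0] → ·  [on edge]
    (5,4)@(11, 9): e=[0,5,0] → ·  [on edge]
    (1,5)@(3, 11): e=[-10,15,0] → ·  [on edge]
  covered (0 px):
    · · · · · · · · · · · ·
    · · · · · · · · · · · ·
    · · · · · · · · · · · ·
    · · · · · · · · · · · ·
    · · · · · · · · · · · ·
    · · · · · · · · · · · ·
    · · · · · · · · · · · ·
T1:
  2·area = 5
  edge (18, 6)→(22, 5): d=(4,-1) top-left  bias=+0
  edge (22, 5)→(15, 8): d=(-7,3) right/bottom  bias=-1
  edge (15, 8)→(18, 6): d=(3,-2) top-left  bias=+0
    (8,3)@(17, 7): e=[3,1,1] → #
    (9,3)@(19, 7): e=[5,-5,5] → ·
    (8,4)@(17, 9): e=[11,-13,7] → ·
  covered (1 px):
    · · · · · · · · · · · ·
    · · · · · · · · · · · ·
    · · · · · · · · · · · ·
    · · · · · · · · # · · ·
    · · · · · · · · · · · ·
    · · · · · · · · · · · ·
    · · · · · · · · · · · ·
T2:
  2·area = 16  (B↔C swapped to make it positive)
  edge (22, 6)→(2, 0): d=(-20,-6) top-left  bias=+0
  edge (2, 0)→(18, 4): d=(16,4) right/bottom  bias=-1
  edge (18, 4)→(22, 6): d=(4,2) right/bottom  bias=-1
    (6,1)@(13, 3): e=[6,4,6] → #
    (7,1)@(15, 3): e=[18,-4,2] → ·
    (6,2)@(13, 5): e=[-34,36,14] → ·
    (9,2)@(19, 5): e=[2,12,2] → #
    (10,2)@(21, 5): e=[14,4,-2] → ·
    (9,3)@(19, 7): e=[-38,44,10] → ·
  covered (2 px):
    · · · · · · · · · · · ·
    · · · · · · # · · · · ·
    · · · · · · · · · # · ·
    · · · · · · · · · · · ·
    · · · · · · · · · · · ·
    · · · · · · · · · · · ·
    · · · · · · · · · · · ·
T3:
  2·area = 82  (B↔C swapped to make it positive)
  edge (18, 8)→(9, 9): d=(-9,1) right/bottom  bias=-1
  edge (9, 9)→(8, 0): d=(-1,-9) top-left  bias=+0
  edge (8, 0)→(18, 8): d=(10,8) right/bottom  bias=-1
    (4,0)@(9, 1): e=[72,8,2] → #
    (5,0)@(11, 1): e=[70,26,-14] → ·
    (4,1)@(9, 3): e=[54,6,22] → #
    (5,1)@(11, 3): e=[52,24,6] → #
    (6,1)@(13, 3): e=[50,42,-10] → ·
    (4,2)@(9, 5): e=[36,4,42] → #
    (6,2)@(13, 5): e=[32,40,10] → #
    (7,2)@(15, 5): e=[30,58,-6] → ·
    (4,3)@(9, 7): e=[18,2,62] → #
    (7,3)@(15, 7): e=[12,56,14] → #
    (8,3)@(17, 7): e=[10,74,-2] → ·
    (4,4)@(9, 9): e=[0,0,82] → ·  [on edge]
  covered (10 px):
    · · · · # · · · · · · ·
    · · · · # # · · · · · ·
    · · · · # # # · · · · ·
    · · · · # # # # · · · ·
    · · · · · · · · · · · ·
    · · · · · · · · · · · ·
    · · · · · · · · · · · ·

Answer: 13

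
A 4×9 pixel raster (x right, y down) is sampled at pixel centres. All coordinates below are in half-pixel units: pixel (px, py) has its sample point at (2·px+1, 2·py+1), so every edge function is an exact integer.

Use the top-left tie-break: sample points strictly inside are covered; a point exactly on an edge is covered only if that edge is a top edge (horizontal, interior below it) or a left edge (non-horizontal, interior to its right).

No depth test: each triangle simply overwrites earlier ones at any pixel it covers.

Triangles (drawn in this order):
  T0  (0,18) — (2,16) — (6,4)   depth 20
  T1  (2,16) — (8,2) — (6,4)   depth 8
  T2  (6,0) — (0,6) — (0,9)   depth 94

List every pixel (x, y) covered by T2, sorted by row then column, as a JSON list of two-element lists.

T0:
  2·area = 16  (B↔C swapped to make it positive)
  edge (0, 18)→(6, 4): d=(6,-14) top-left  bias=+0
  edge (6, 4)→(2, 16): d=(-4,12) right/bottom  bias=-1
  edge (2, 16)→(0, 18): d=(-2,2) right/bottom  bias=-1
    (3,0)@(7, 1): e=[-4,0,20] → ·  [on edge]
    (2,3)@(5, 7): e=[4,0,12] → ·  [on edge]
    (1,5)@(3, 11): e=[0,8,8] → █  [on edge]
    (2,5)@(5, 11): e=[28,-16,4] → ·
    (3,5)@(7, 11): e=[56,-40,0] → ·  [on edge]
    (1,6)@(3, 13): e=[12,0,4] → ·  [on edge]
    (2,6)@(5, 13): e=[40,-24,0] → ·  [on edge]
    (1,7)@(3, 15): e=[24,-8,0] → ·  [on edge]
    (0,8)@(1, 17): e=[8,8,0] → ·  [on edge]
  covered (1 px):
    · · · ·
    · · · ·
    · · · ·
    · · · ·
    · · · ·
    · █ · ·
    · · · ·
    · · · ·
    · · · ·
T1:
  2·area = 16  (B↔C swapped to make it positive)
  edge (2, 16)→(6, 4): d=(4,-12) top-left  bias=+0
  edge (6, 4)→(8, 2): d=(2,-2) top-left  bias=+0
  edge (8, 2)→(2, 16): d=(-6,14) right/bottom  bias=-1
    (3,0)@(7, 1): e=[0,-4,20] → ·  [on edge]
    (3,1)@(7, 3): e=[8,0,8] → █  [on edge]
    (2,2)@(5, 5): e=[-8,0,24] → ·  [on edge]
    (3,2)@(7, 5): e=[16,4,-4] → ·
    (1,3)@(3, 7): e=[-24,0,40] → ·  [on edge]
    (2,3)@(5, 7): e=[0,4,12] → █  [on edge]
    (3,3)@(7, 7): e=[24,8,-16] → ·
    (0,4)@(1, 9): e=[-40,0,56] → ·  [on edge]
    (2,4)@(5, 9): e=[8,8,0] → ·  [on edge]
    (1,6)@(3, 13): e=[0,12,4] → █  [on edge]
    (2,6)@(5, 13): e=[24,16,-24] → ·
    (1,7)@(3, 15): e=[8,16,-8] → ·
  covered (3 px):
    · · · ·
    · · · █
    · · · ·
    · · █ ·
    · · · ·
    · · · ·
    · █ · ·
    · · · ·
    · · · ·
T2:
  2·area = 18  (B↔C swapped to make it positive)
  edge (6, 0)→(0, 9): d=(-6,9) right/bottom  bias=-1
  edge (0, 9)→(0, 6): d=(0,-3) top-left  bias=+0
  edge (0, 6)→(6, 0): d=(6,-6) top-left  bias=+0
    (2,0)@(5, 1): e=[3,15,0] → █  [on edge]
    (3,0)@(7, 1): e=[-15,21,12] → ·
    (1,1)@(3, 3): e=[9,9,0] → █  [on edge]
    (2,1)@(5, 3): e=[-9,15,12] → ·
    (0,2)@(1, 5): e=[15,3,0] → █  [on edge]
    (1,2)@(3, 5): e=[-3,9,12] → ·
    (0,3)@(1, 7): e=[3,3,12] → █
    (1,3)@(3, 7): e=[-15,9,24] → ·
    (0,4)@(1, 9): e=[-9,3,24] → ·
  covered (4 px):
    · · █ ·
    · █ · ·
    █ · · ·
    █ · · ·
    · · · ·
    · · · ·
    · · · ·
    · · · ·
    · · · ·

Result: [[2,0],[1,1],[0,2],[0,3]]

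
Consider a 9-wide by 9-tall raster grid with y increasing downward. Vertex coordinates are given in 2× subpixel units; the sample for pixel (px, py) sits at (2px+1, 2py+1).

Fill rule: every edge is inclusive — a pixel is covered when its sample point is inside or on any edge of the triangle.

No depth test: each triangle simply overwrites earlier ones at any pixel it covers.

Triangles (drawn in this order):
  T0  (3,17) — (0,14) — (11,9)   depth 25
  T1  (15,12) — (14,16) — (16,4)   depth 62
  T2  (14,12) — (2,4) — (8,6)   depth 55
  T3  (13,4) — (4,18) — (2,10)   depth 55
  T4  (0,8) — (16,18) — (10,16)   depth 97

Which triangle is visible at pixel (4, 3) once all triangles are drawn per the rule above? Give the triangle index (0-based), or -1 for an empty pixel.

T0:
  2·area = 48
  edge (3, 17)→(0, 14): d=(-3,-3) inclusive
  edge (0, 14)→(11, 9): d=(11,-5) inclusive
  edge (11, 9)→(3, 17): d=(-8,8) inclusive
    (8,1)@(17, 3): e=[84,-36,0] → .  [on edge]
    (7,2)@(15, 5): e=[72,-24,0] → .  [on edge]
    (6,3)@(13, 7): e=[60,-12,0] → .  [on edge]
    (5,4)@(11, 9): e=[48,0,0] → X  [on edge]
    (6,4)@(13, 9): e=[54,10,-16] → .
    (3,5)@(7, 11): e=[30,2,16] → X
    (4,5)@(9, 11): e=[36,12,0] → X  [on edge]
    (5,5)@(11, 11): e=[42,22,-16] → .
    (1,6)@(3, 13): e=[12,4,32] → X
    (2,6)@(5, 13): e=[18,14,16] → X
    (3,6)@(7, 13): e=[24,24,0] → X  [on edge]
    (4,6)@(9, 13): e=[30,34,-16] → .
    (0,7)@(1, 15): e=[0,16,32] → X  [on edge]
    (2,7)@(5, 15): e=[12,36,0] → X  [on edge]
    (1,8)@(3, 17): e=[0,48,0] → X  [on edge]
  covered (10 px):
    . . . . . . . . .
    . . . . . . . . .
    . . . . . . . . .
    . . . . . . . . .
    . . . . . X . . .
    . . . X X . . . .
    . X X X . . . . .
    X X X . . . . . .
    . X . . . . . . .
T1:
  2·area = 4
  edge (15, 12)→(14, 16): d=(-1,4) inclusive
  edge (14, 16)→(16, 4): d=(2,-12) inclusive
  edge (16, 4)→(15, 12): d=(-1,8) inclusive
    (7,5)@(15, 11): e=[1,2,1] → X
    (8,5)@(17, 11): e=[-7,26,-15] → .
    (7,6)@(15, 13): e=[-1,6,-1] → .
  covered (1 px):
    . . . . . . . . .
    . . . . . . . . .
    . . . . . . . . .
    . . . . . . . . .
    . . . . . . . . .
    . . . . . . . X .
    . . . . . . . . .
    . . . . . . . . .
    . . . . . . . . .
T2:
  2·area = 24
  edge (14, 12)→(2, 4): d=(-12,-8) inclusive
  edge (2, 4)→(8, 6): d=(6,2) inclusive
  edge (8, 6)→(14, 12): d=(6,6) inclusive
    (1,0)@(3, 1): e=[44,-20,0] → .  [on edge]
    (2,1)@(5, 3): e=[36,-12,0] → .  [on edge]
    (2,2)@(5, 5): e=[12,0,12] → X  [on edge]
    (3,2)@(7, 5): e=[28,-4,0] → .  [on edge]
    (2,3)@(5, 7): e=[-12,12,24] → .
    (3,3)@(7, 7): e=[4,8,12] → X
    (4,3)@(9, 7): e=[20,4,0] → X  [on edge]
    (5,3)@(11, 7): e=[36,0,-12] → .  [on edge]
    (3,4)@(7, 9): e=[-20,20,24] → .
    (4,4)@(9, 9): e=[-4,16,12] → .
    (5,4)@(11, 9): e=[12,12,0] → X  [on edge]
    (6,4)@(13, 9): e=[28,8,-12] → .
    (8,4)@(17, 9): e=[60,0,-36] → .  [on edge]
    (6,5)@(13, 11): e=[4,20,0] → X  [on edge]
    (7,6)@(15, 13): e=[-4,28,0] → .  [on edge]
    (8,7)@(17, 15): e=[-12,36,0] → .  [on edge]
  covered (5 px):
    . . . . . . . . .
    . . . . . . . . .
    . . X . . . . . .
    . . . X X . . . .
    . . . . . X . . .
    . . . . . . X . .
    . . . . . . . . .
    . . . . . . . . .
    . . . . . . . . .
T3:
  2·area = 100
  edge (13, 4)→(4, 18): d=(-9,14) inclusive
  edge (4, 18)→(2, 10): d=(-2,-8) inclusive
  edge (2, 10)→(13, 4): d=(11,-6) inclusive
    (4,3)@(9, 7): e=[29,62,9] → X
    (5,3)@(11, 7): e=[1,78,21] → X
    (6,3)@(13, 7): e=[-27,94,33] → .
    (2,4)@(5, 9): e=[67,26,7] → X
    (3,4)@(7, 9): e=[39,42,19] → X
    (5,4)@(11, 9): e=[-17,74,43] → .
    (1,5)@(3, 11): e=[77,6,17] → X
    (4,5)@(9, 11): e=[-7,54,53] → .
    (1,6)@(3, 13): e=[59,2,39] → X
    (4,6)@(9, 13): e=[-25,50,75] → .
    (1,7)@(3, 15): e=[41,-2,61] → .
    (2,7)@(5, 15): e=[13,14,73] → X
  covered (12 px):
    . . . . . . . . .
    . . . . . . . . .
    . . . . . . . . .
    . . . . X X . . .
    . . X X X . . . .
    . X X X . . . . .
    . X X X . . . . .
    . . X . . . . . .
    . . . . . . . . .
T4:
  2·area = 28
  edge (0, 8)→(16, 18): d=(16,10) inclusive
  edge (16, 18)→(10, 16): d=(-6,-2) inclusive
  edge (10, 16)→(0, 8): d=(-10,-8) inclusive
    (0,6)@(1, 13): e=[70,0,-42] → .  [on edge]
    (3,6)@(7, 13): e=[10,12,6] → X
    (4,6)@(9, 13): e=[-10,16,22] → .
    (3,7)@(7, 15): e=[42,0,-14] → .  [on edge]
    (4,7)@(9, 15): e=[22,4,2] → X
    (5,7)@(11, 15): e=[2,8,18] → X
    (6,7)@(13, 15): e=[-18,12,34] → .
    (4,8)@(9, 17): e=[54,-8,-18] → .
    (5,8)@(11, 17): e=[34,-4,-2] → .
    (6,8)@(13, 17): e=[14,0,14] → X  [on edge]
    (7,8)@(15, 17): e=[-6,4,30] → .
  covered (4 px):
    . . . . . . . . .
    . . . . . . . . .
    . . . . . . . . .
    . . . . . . . . .
    . . . . . . . . .
    . . . . . . . . .
    . . . X . . . . .
    . . . . X X . . .
    . . . . . . X . .

Z-buffer (winner per pixel, '.' = empty):
  . . . . . . . . .
  . . . . . . . . .
  . . 2 . . . . . .
  . . . 2 3 3 . . .
  . . 3 3 3 2 . . .
  . 3 3 3 0 . 2 1 .
  . 3 3 4 . . . . .
  0 0 3 . 4 4 . . .
  . 0 . . . . 4 . .

Result: 3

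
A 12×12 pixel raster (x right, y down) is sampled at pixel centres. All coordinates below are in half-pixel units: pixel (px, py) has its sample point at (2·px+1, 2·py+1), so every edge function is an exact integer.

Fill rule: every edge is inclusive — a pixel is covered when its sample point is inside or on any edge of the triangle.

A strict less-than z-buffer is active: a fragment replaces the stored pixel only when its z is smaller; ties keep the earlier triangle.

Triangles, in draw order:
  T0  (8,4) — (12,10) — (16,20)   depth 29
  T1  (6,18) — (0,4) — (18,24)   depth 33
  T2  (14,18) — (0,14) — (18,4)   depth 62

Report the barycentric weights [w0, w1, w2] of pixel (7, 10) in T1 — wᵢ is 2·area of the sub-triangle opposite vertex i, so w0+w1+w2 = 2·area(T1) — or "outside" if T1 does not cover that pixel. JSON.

T0:
  2·area = 16
  edge (8, 4)→(12, 10): d=(4,6) inclusive
  edge (12, 10)→(16, 20): d=(4,10) inclusive
  edge (16, 20)→(8, 4): d=(-8,-16) inclusive
    (5,4)@(11, 9): e=[2,6,8] → X
    (6,4)@(13, 9): e=[-10,-14,40] → .
    (5,5)@(11, 11): e=[10,14,-8] → .
    (6,6)@(13, 13): e=[6,2,8] → X
    (7,6)@(15, 13): e=[-6,-18,40] → .
    (6,7)@(13, 15): e=[14,10,-8] → .
  covered (2 px):
    . . . . . . . . . . . .
    . . . . . . . . . . . .
    . . . . . . . . . . . .
    . . . . . . . . . . . .
    . . . . . X . . . . . .
    . . . . . . . . . . . .
    . . . . . . X . . . . .
    . . . . . . . . . . . .
    . . . . . . . . . . . .
    . . . . . . . . . . . .
    . . . . . . . . . . . .
    . . . . . . . . . . . .
T1:
  2·area = 132
  edge (6, 18)→(0, 4): d=(-6,-14) inclusive
  edge (0, 4)→(18, 24): d=(18,20) inclusive
  edge (18, 24)→(6, 18): d=(-12,-6) inclusive
    (1,4)@(3, 9): e=[12,30,90] → X
    (2,4)@(5, 9): e=[40,-10,102] → .
    (1,5)@(3, 11): e=[0,66,66] → X  [on edge]
    (2,5)@(5, 11): e=[28,26,78] → X
    (3,5)@(7, 11): e=[56,-14,90] → .
    (1,6)@(3, 13): e=[-12,102,42] → .
    (2,6)@(5, 13): e=[16,62,54] → X
    (3,6)@(7, 13): e=[44,22,66] → X
    (4,6)@(9, 13): e=[72,-18,78] → .
    (2,7)@(5, 15): e=[4,98,30] → X
    (4,7)@(9, 15): e=[60,18,54] → X
    (5,7)@(11, 15): e=[88,-22,66] → .
  covered (17 px):
    . . . . . . . . . . . .
    . . . . . . . . . . . .
    . . . . . . . . . . . .
    . . . . . . . . . . . .
    . X . . . . . . . . . .
    . X X . . . . . . . . .
    . . X X . . . . . . . .
    . . X X X . . . . . . .
    . . . X X X . . . . . .
    . . . . X X X . . . . .
    . . . . . . X X . . . .
    . . . . . . . . X . . .
T2:
  2·area = 212
  edge (14, 18)→(0, 14): d=(-14,-4) inclusive
  edge (0, 14)→(18, 4): d=(18,-10) inclusive
  edge (18, 4)→(14, 18): d=(-4,14) inclusive
    (8,2)@(17, 5): e=[194,8,10] → X
    (9,2)@(19, 5): e=[202,28,-18] → .
    (6,3)@(13, 7): e=[150,4,58] → X
    (7,3)@(15, 7): e=[158,24,30] → X
    (9,3)@(19, 7): e=[174,64,-26] → .
    (4,4)@(9, 9): e=[106,0,106] → X  [on edge]
    (5,4)@(11, 9): e=[114,20,78] → X
    (8,4)@(17, 9): e=[138,80,-6] → .
    (3,5)@(7, 11): e=[70,16,126] → X
    (8,5)@(17, 11): e=[110,116,-14] → .
    (1,6)@(3, 13): e=[26,12,174] → X
    (2,6)@(5, 13): e=[34,32,146] → X
  covered (27 px):
    . . . . . . . . . . . .
    . . . . . . . . . . . .
    . . . . . . . . X . . .
    . . . . . . X X X . . .
    . . . . X X X X . . . .
    . . . X X X X X . . . .
    . X X X X X X X . . . .
    . . X X X X X . . . . .
    . . . . . X X . . . . .
    . . . . . . . . . . . .
    . . . . . . . . . . . .
    . . . . . . . . . . . .

Final: [6,18,108]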